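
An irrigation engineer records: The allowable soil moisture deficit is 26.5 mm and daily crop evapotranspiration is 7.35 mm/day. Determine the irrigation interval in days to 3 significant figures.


Approach: apply the irrigation interval relation, interval = SMD / ETc.
interval = 26.5 / 7.35 = 3.61 days
Therefore the irrigation interval = 3.61 days.


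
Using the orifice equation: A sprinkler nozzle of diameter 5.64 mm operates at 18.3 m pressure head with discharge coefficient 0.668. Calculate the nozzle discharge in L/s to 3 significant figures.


Approach: apply the orifice equation, Q = Cd*A*sqrt(2*g*h), A = pi*(d/2)^2.
A = pi*(5.64e-3/2)^2 = 2.4983e-05 m^2
Q = 0.668 * 2.4983e-05 * sqrt(2*9.81*18.3) * 1000 = 0.316 L/s
Therefore the nozzle discharge = 0.316 L/s.


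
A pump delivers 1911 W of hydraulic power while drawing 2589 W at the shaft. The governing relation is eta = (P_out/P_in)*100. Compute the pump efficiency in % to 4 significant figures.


eta = (1911 / 2589) * 100 = 73.81 %
Therefore the pump efficiency = 73.81 %.


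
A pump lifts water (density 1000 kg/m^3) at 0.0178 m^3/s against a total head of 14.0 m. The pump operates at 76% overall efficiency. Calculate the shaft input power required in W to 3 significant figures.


Approach: apply hydraulic power then efficiency conversion, P = rho*g*Q*H; P_in = P/eta.
Step 1 — hydraulic power (P = rho*g*Q*H):
  P = 1000 * 9.81 * 0.0178 * 14.0 = 2444.7 W
Step 2 — input power: P_in = P/eta = 2444.7 / 0.76 = 3220 W
Therefore the shaft input power required = 3220 W.


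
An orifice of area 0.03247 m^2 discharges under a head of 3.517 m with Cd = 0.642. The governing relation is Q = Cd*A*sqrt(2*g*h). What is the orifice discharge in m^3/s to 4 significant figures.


Q = 0.642 * 0.03247 * sqrt(2*9.81*3.517) = 0.1732 m^3/s
Therefore the orifice discharge = 0.1732 m^3/s.


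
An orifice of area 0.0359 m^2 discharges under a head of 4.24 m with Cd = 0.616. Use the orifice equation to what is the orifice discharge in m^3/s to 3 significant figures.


Approach: apply the orifice equation, Q = Cd*A*sqrt(2*g*h).
Q = 0.616 * 0.0359 * sqrt(2*9.81*4.24) = 0.202 m^3/s
Therefore the orifice discharge = 0.202 m^3/s.


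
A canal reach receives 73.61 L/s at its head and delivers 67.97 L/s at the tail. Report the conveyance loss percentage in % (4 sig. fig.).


Approach: apply the conveyance loss ratio, loss% = ((Q_head - Q_tail)/Q_head)*100.
loss = ((73.61 - 67.97)/73.61)*100 = 7.662 %
Therefore the conveyance loss percentage = 7.662 %.


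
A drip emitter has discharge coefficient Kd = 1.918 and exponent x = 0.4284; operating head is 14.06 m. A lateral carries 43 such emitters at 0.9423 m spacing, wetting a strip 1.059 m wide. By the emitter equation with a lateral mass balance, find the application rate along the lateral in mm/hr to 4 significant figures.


Approach: apply the emitter equation with a lateral mass balance, q = Kd*h^x; Q = n*q; rate = Q/(n*spacing*width).
Step 1 — single emitter flow (q = Kd*h^x):
  q = 1.918 * 14.06^0.4284 = 5.95176 L/hr
Step 2 — total lateral flow: Q = 43 * 5.95176 = 255.926 L/hr
Step 3 — wetted area: A = 43 * 0.9423 * 1.059 = 42.9095 m^2
Step 4 — application rate: Q/A = 255.926/42.9095 = 5.964 mm/hr
Therefore the application rate along the lateral = 5.964 mm/hr.


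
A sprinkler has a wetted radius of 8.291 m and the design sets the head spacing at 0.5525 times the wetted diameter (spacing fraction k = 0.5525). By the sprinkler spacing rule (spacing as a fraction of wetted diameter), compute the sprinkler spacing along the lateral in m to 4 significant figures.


Approach: apply the sprinkler spacing rule (spacing as a fraction of wetted diameter), S = k*(2*R).
S = 0.5525 * (2 * 8.291) = 9.162 m
Therefore the sprinkler spacing along the lateral = 9.162 m.


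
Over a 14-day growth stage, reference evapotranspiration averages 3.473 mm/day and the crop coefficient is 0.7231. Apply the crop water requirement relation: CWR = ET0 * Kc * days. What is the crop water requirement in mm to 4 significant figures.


CWR = 3.473 * 0.7231 * 14 = 35.16 mm
Therefore the crop water requirement = 35.16 mm.


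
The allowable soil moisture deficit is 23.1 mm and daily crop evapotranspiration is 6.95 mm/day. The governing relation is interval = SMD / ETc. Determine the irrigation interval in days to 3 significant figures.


interval = 23.1 / 6.95 = 3.32 days
Therefore the irrigation interval = 3.32 days.


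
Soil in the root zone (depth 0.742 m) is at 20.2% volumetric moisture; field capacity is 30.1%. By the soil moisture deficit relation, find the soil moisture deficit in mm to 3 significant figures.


Approach: apply the soil moisture deficit relation, SMD = (FC - theta)/100 * depth * 1000.
SMD = (30.1 - 20.2)/100 * 0.742 * 1000 = 73.5 mm
Therefore the soil moisture deficit = 73.5 mm.


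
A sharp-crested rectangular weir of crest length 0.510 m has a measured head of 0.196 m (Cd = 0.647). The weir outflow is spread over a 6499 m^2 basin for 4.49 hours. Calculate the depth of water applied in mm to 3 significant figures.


Approach: apply the rectangular weir equation with a volume-to-depth conversion, Q = (2/3)*Cd*L*sqrt(2g)*H^1.5; d = Q*t/A * 1000.
Step 1 — weir discharge:
  Q = (2/3)*0.647*0.510*sqrt(2*9.81)*0.196^1.5 = 0.084551 m^3/s
Step 2 — volume: V = 0.084551 * 4.49*3600 = 1366.7 m^3
Step 3 — depth: d = V/A * 1000 = 1366.7/6499 * 1000 = 210 mm
Therefore the depth of water applied = 210 mm.


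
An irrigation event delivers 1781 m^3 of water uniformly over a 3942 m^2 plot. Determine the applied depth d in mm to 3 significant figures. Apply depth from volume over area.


Approach: apply depth from volume over area, d = (V/A)*1000.
d = (1781 / 3942) * 1000 = 452 mm
Therefore the applied depth d = 452 mm.


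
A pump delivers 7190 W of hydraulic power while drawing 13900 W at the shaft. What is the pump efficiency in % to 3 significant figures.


Approach: apply the efficiency ratio, eta = (P_out/P_in)*100.
eta = (7190 / 13900) * 100 = 51.7 %
Therefore the pump efficiency = 51.7 %.


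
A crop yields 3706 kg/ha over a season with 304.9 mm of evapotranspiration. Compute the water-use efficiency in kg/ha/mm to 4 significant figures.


Approach: apply the water-use efficiency ratio, WUE = yield/ET.
WUE = 3706 / 304.9 = 12.15 kg/ha/mm
Therefore the water-use efficiency = 12.15 kg/ha/mm.


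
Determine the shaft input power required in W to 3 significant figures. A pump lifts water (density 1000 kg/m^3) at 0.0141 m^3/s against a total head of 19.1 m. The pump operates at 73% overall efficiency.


Approach: apply hydraulic power then efficiency conversion, P = rho*g*Q*H; P_in = P/eta.
Step 1 — hydraulic power (P = rho*g*Q*H):
  P = 1000 * 9.81 * 0.0141 * 19.1 = 2641.9 W
Step 2 — input power: P_in = P/eta = 2641.9 / 0.73 = 3620 W
Therefore the shaft input power required = 3620 W.


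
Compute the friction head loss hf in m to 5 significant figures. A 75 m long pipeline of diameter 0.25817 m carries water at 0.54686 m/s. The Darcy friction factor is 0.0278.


Approach: apply the Darcy-Weisbach equation, hf = f*(L/D)*(v^2/(2g)).
hf = 0.0278 * (75/0.25817) * (0.54686^2 / (2*9.81))
hf = 0.12310 m
Therefore the friction head loss hf = 0.12310 m.


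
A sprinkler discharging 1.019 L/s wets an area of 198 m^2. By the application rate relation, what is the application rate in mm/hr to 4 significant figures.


Approach: apply the application rate relation, rate = (Q/A)*3600.
rate = (1.019 / 198) * 3600 = 18.53 mm/hr
Therefore the application rate = 18.53 mm/hr.


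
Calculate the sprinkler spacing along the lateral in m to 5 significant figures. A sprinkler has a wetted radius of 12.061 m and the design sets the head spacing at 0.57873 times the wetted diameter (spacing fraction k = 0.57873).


Approach: apply the sprinkler spacing rule (spacing as a fraction of wetted diameter), S = k*(2*R).
S = 0.57873 * (2 * 12.061) = 13.960 m
Therefore the sprinkler spacing along the lateral = 13.960 m.


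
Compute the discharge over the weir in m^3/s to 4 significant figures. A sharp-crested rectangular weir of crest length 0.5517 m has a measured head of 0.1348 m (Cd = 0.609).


Approach: apply the rectangular weir equation, Q = (2/3)*Cd*L*sqrt(2g)*H^1.5.
Q = (2/3)*0.609*0.5517*sqrt(2*9.81)*0.1348^1.5 = 0.04910 m^3/s
Therefore the discharge over the weir = 0.04910 m^3/s.


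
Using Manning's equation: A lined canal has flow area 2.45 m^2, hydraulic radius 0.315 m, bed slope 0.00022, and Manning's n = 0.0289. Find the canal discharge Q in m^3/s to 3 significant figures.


Approach: apply Manning's equation, Q = (1/n)*A*R^(2/3)*S^(1/2).
Q = (1/0.0289) * 2.45 * 0.315^(2/3) * 0.00022^(1/2) = 0.582 m^3/s
Therefore the canal discharge Q = 0.582 m^3/s.


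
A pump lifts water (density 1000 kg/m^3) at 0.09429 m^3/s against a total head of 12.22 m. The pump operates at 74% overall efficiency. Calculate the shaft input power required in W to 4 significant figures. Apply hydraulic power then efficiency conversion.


Approach: apply hydraulic power then efficiency conversion, P = rho*g*Q*H; P_in = P/eta.
Step 1 — hydraulic power (P = rho*g*Q*H):
  P = 1000 * 9.81 * 0.09429 * 12.22 = 11303.3 W
Step 2 — input power: P_in = P/eta = 11303.3 / 0.74 = 15270 W
Therefore the shaft input power required = 15270 W.


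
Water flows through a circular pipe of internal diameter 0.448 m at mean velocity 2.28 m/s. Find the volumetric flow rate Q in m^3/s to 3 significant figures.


Approach: apply the continuity equation for pipe flow, Q = A * v with A = pi*(D/2)^2.
A = pi*(0.448/2)^2 = 0.15763 m^2
Q = 0.15763 * 2.28 = 0.359 m^3/s
Therefore the volumetric flow rate Q = 0.359 m^3/s.


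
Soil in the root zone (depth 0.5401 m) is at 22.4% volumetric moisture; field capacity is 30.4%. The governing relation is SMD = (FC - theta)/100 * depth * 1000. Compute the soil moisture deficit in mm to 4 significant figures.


SMD = (30.4 - 22.4)/100 * 0.5401 * 1000 = 43.21 mm
Therefore the soil moisture deficit = 43.21 mm.


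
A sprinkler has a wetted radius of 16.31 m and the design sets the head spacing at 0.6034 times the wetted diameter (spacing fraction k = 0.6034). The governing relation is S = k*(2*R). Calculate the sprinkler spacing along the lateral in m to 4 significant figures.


S = 0.6034 * (2 * 16.31) = 19.68 m
Therefore the sprinkler spacing along the lateral = 19.68 m.


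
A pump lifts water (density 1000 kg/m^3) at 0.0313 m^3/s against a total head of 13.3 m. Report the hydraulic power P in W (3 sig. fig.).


Approach: apply the hydraulic power relation, P = rho*g*Q*H.
P = 1000 * 9.81 * 0.0313 * 13.3 = 4080 W
Therefore the hydraulic power P = 4080 W.


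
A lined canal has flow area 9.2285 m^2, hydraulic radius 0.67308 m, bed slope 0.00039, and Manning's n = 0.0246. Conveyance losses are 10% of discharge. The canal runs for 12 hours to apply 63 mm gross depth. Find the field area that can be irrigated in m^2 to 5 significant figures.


Approach: apply Manning's equation with a conveyance and depth budget, Q = (1/n)*A*R^(2/3)*S^(1/2); Q_field = Q*(1-loss); Area = Q_field*t/(d/1000).
Step 1 — canal discharge (Manning's equation):
  Q = (1/0.0246) * 9.2285 * 0.67308^(2/3) * 0.00039^(1/2) = 5.689919 m^3/s
Step 2 — delivered flow: Q_field = 5.689919*(1 - 10/100) = 5.120927 m^3/s
Step 3 — volume delivered: V = 5.120927 * 12*3600 = 221224.1 m^3
Step 4 — area served: A = V / (depth/1000) = 221224.1 / 0.063 = 3511500 m^2
Therefore the field area that can be irrigated = 3511500 m^2.


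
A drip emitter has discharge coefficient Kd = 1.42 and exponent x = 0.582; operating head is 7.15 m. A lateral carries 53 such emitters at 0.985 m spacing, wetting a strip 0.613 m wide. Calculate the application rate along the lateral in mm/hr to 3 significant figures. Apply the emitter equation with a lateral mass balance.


Approach: apply the emitter equation with a lateral mass balance, q = Kd*h^x; Q = n*q; rate = Q/(n*spacing*width).
Step 1 — single emitter flow (q = Kd*h^x):
  q = 1.42 * 7.15^0.582 = 4.4616 L/hr
Step 2 — total lateral flow: Q = 53 * 4.4616 = 236.47 L/hr
Step 3 — wetted area: A = 53 * 0.985 * 0.613 = 32.002 m^2
Step 4 — application rate: Q/A = 236.47/32.002 = 7.39 mm/hr
Therefore the application rate along the lateral = 7.39 mm/hr.


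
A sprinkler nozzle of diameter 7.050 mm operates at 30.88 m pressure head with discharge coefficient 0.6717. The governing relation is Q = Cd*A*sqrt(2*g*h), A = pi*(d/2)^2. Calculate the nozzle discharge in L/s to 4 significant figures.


A = pi*(7.050e-3/2)^2 = 3.90363e-05 m^2
Q = 0.6717 * 3.90363e-05 * sqrt(2*9.81*30.88) * 1000 = 0.6454 L/s
Therefore the nozzle discharge = 0.6454 L/s.


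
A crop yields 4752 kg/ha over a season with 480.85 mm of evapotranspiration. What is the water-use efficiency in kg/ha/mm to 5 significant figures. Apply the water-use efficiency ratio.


Approach: apply the water-use efficiency ratio, WUE = yield/ET.
WUE = 4752 / 480.85 = 9.8825 kg/ha/mm
Therefore the water-use efficiency = 9.8825 kg/ha/mm.


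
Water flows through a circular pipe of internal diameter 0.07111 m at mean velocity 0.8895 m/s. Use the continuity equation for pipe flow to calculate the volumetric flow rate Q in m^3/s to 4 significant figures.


Approach: apply the continuity equation for pipe flow, Q = A * v with A = pi*(D/2)^2.
A = pi*(0.07111/2)^2 = 0.00397147 m^2
Q = 0.00397147 * 0.8895 = 0.003533 m^3/s
Therefore the volumetric flow rate Q = 0.003533 m^3/s.


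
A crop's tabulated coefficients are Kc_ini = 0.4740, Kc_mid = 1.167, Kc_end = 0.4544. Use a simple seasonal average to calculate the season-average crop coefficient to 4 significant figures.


Approach: apply a simple seasonal average, Kc_avg = (Kc_ini + Kc_mid + Kc_end)/3.
Kc_avg = (0.4740 + 1.167 + 0.4544)/3 = 0.6985
Therefore the season-average crop coefficient = 0.6985.


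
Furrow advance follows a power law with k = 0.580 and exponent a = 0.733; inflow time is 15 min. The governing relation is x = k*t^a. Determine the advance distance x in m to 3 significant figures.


x = 0.580 * 15^0.733 = 4.22 m
Therefore the advance distance x = 4.22 m.


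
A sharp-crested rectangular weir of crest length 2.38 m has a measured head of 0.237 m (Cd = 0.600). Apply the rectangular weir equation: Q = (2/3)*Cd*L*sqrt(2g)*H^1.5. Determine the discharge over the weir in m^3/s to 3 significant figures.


Q = (2/3)*0.600*2.38*sqrt(2*9.81)*0.237^1.5 = 0.487 m^3/s
Therefore the discharge over the weir = 0.487 m^3/s.


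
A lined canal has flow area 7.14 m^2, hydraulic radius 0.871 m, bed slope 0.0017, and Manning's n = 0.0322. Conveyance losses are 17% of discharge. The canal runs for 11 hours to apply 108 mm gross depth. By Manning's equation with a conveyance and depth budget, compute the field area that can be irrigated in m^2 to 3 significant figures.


Approach: apply Manning's equation with a conveyance and depth budget, Q = (1/n)*A*R^(2/3)*S^(1/2); Q_field = Q*(1-loss); Area = Q_field*t/(d/1000).
Step 1 — canal discharge (Manning's equation):
  Q = (1/0.0322) * 7.14 * 0.871^(2/3) * 0.0017^(1/2) = 8.3383 m^3/s
Step 2 — delivered flow: Q_field = 8.3383*(1 - 17/100) = 6.9208 m^3/s
Step 3 — volume delivered: V = 6.9208 * 11*3600 = 274060 m^3
Step 4 — area served: A = V / (depth/1000) = 274060 / 0.108 = 2540000 m^2
Therefore the field area that can be irrigated = 2540000 m^2.


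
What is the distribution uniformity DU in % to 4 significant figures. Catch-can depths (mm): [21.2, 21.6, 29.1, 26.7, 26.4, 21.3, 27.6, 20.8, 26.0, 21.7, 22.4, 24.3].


Approach: apply the low-quarter distribution uniformity, DU = (mean of lowest quarter of readings / overall mean)*100.
sorted lowest 3 of 12: [20.8, 21.2, 21.3] -> mean = 21.1000 mm
overall mean = 24.0917 mm
DU = (21.1000/24.0917)*100 = 87.58 %
Therefore the distribution uniformity DU = 87.58 %.


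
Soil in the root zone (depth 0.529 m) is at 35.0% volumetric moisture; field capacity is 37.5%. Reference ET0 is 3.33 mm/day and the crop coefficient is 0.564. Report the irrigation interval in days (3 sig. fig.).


Approach: apply soil-water budget scheduling, SMD = (FC-theta)/100*depth*1000; ETc = ET0*Kc; interval = SMD/ETc.
Step 1 — soil moisture deficit:
  SMD = (37.5 - 35.0)/100 * 0.529 * 1000 = 13.225 mm
Step 2 — daily crop ET (ETc = ET0*Kc):
  ETc = 3.33 * 0.564 = 1.8781 mm/day
Step 3 — irrigation interval (SMD/ETc):
  interval = 13.225 / 1.8781 = 7.04 days
Therefore the irrigation interval = 7.04 days.


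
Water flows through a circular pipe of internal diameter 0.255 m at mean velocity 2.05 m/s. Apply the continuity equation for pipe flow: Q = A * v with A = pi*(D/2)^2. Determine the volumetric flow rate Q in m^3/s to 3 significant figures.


A = pi*(0.255/2)^2 = 0.051071 m^2
Q = 0.051071 * 2.05 = 0.105 m^3/s
Therefore the volumetric flow rate Q = 0.105 m^3/s.


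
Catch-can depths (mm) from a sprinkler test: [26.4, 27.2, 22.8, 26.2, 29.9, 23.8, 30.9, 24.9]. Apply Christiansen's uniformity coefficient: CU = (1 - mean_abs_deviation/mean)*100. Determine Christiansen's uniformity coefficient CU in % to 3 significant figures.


mean = 26.512 mm
mean |d_i - mean| = 2.1156 mm
CU = (1 - 2.1156/26.512)*100 = 92.0 %
Therefore Christiansen's uniformity coefficient CU = 92.0 %.


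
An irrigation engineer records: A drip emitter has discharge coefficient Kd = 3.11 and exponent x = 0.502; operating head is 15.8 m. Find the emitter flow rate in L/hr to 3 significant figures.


Approach: apply the emitter characteristic equation, q = Kd * h^x.
q = 3.11 * 15.8^0.502 = 12.4 L/hr
Therefore the emitter flow rate = 12.4 L/hr.


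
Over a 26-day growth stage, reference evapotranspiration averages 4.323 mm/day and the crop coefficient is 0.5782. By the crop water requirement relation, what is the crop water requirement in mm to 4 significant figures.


Approach: apply the crop water requirement relation, CWR = ET0 * Kc * days.
CWR = 4.323 * 0.5782 * 26 = 64.99 mm
Therefore the crop water requirement = 64.99 mm.


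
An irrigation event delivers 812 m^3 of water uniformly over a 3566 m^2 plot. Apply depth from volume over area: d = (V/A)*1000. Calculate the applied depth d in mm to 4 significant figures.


d = (812 / 3566) * 1000 = 227.7 mm
Therefore the applied depth d = 227.7 mm.


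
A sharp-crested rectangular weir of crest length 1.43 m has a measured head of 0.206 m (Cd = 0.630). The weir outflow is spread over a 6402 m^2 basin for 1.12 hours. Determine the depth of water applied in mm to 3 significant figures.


Approach: apply the rectangular weir equation with a volume-to-depth conversion, Q = (2/3)*Cd*L*sqrt(2g)*H^1.5; d = Q*t/A * 1000.
Step 1 — weir discharge:
  Q = (2/3)*0.630*1.43*sqrt(2*9.81)*0.206^1.5 = 0.24873 m^3/s
Step 2 — volume: V = 0.24873 * 1.12*3600 = 1002.9 m^3
Step 3 — depth: d = V/A * 1000 = 1002.9/6402 * 1000 = 157 mm
Therefore the depth of water applied = 157 mm.


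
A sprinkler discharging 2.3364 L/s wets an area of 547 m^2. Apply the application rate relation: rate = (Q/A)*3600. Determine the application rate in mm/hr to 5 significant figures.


rate = (2.3364 / 547) * 3600 = 15.377 mm/hr
Therefore the application rate = 15.377 mm/hr.


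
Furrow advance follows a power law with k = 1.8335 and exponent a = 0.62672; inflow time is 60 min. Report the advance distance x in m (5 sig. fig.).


Approach: apply the power-law advance function, x = k*t^a.
x = 1.8335 * 60^0.62672 = 23.861 m
Therefore the advance distance x = 23.861 m.


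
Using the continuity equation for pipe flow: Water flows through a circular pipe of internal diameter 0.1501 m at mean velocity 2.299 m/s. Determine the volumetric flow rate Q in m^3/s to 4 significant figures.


Approach: apply the continuity equation for pipe flow, Q = A * v with A = pi*(D/2)^2.
A = pi*(0.1501/2)^2 = 0.0176950 m^2
Q = 0.0176950 * 2.299 = 0.04068 m^3/s
Therefore the volumetric flow rate Q = 0.04068 m^3/s.


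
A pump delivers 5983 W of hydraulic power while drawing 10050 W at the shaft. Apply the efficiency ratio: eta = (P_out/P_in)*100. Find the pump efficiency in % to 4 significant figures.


eta = (5983 / 10050) * 100 = 59.53 %
Therefore the pump efficiency = 59.53 %.


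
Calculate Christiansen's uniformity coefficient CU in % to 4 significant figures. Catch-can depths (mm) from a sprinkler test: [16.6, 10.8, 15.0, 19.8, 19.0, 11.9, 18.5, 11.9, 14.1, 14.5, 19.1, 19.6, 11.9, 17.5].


Approach: apply Christiansen's uniformity coefficient, CU = (1 - mean_abs_deviation/mean)*100.
mean = 15.7286 mm
mean |d_i - mean| = 2.85714 mm
CU = (1 - 2.85714/15.7286)*100 = 81.83 %
Therefore Christiansen's uniformity coefficient CU = 81.83 %.


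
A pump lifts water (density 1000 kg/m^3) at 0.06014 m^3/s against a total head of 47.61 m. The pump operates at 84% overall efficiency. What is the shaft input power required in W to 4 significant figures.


Approach: apply hydraulic power then efficiency conversion, P = rho*g*Q*H; P_in = P/eta.
Step 1 — hydraulic power (P = rho*g*Q*H):
  P = 1000 * 9.81 * 0.06014 * 47.61 = 28088.6 W
Step 2 — input power: P_in = P/eta = 28088.6 / 0.84 = 33440 W
Therefore the shaft input power required = 33440 W.


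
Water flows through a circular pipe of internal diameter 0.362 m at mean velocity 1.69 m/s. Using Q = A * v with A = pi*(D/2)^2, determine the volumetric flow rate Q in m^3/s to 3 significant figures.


A = pi*(0.362/2)^2 = 0.10292 m^2
Q = 0.10292 * 1.69 = 0.174 m^3/s
Therefore the volumetric flow rate Q = 0.174 m^3/s.


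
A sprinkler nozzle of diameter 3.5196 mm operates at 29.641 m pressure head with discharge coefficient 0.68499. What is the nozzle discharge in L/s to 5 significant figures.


Approach: apply the orifice equation, Q = Cd*A*sqrt(2*g*h), A = pi*(d/2)^2.
A = pi*(3.5196e-3/2)^2 = 9.729186e-06 m^2
Q = 0.68499 * 9.729186e-06 * sqrt(2*9.81*29.641) * 1000 = 0.16072 L/s
Therefore the nozzle discharge = 0.16072 L/s.


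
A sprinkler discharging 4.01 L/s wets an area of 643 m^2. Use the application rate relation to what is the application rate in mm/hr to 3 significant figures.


Approach: apply the application rate relation, rate = (Q/A)*3600.
rate = (4.01 / 643) * 3600 = 22.5 mm/hr
Therefore the application rate = 22.5 mm/hr.


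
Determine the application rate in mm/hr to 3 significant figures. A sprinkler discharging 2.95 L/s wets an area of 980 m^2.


Approach: apply the application rate relation, rate = (Q/A)*3600.
rate = (2.95 / 980) * 3600 = 10.8 mm/hr
Therefore the application rate = 10.8 mm/hr.


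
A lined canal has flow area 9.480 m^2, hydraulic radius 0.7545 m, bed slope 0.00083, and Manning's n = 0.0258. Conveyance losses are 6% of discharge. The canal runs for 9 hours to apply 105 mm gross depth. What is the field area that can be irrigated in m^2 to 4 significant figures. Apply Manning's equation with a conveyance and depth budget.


Approach: apply Manning's equation with a conveyance and depth budget, Q = (1/n)*A*R^(2/3)*S^(1/2); Q_field = Q*(1-loss); Area = Q_field*t/(d/1000).
Step 1 — canal discharge (Manning's equation):
  Q = (1/0.0258) * 9.480 * 0.7545^(2/3) * 0.00083^(1/2) = 8.77338 m^3/s
Step 2 — delivered flow: Q_field = 8.77338*(1 - 6/100) = 8.24698 m^3/s
Step 3 — volume delivered: V = 8.24698 * 9*3600 = 267202 m^3
Step 4 — area served: A = V / (depth/1000) = 267202 / 0.105 = 2545000 m^2
Therefore the field area that can be irrigated = 2545000 m^2.


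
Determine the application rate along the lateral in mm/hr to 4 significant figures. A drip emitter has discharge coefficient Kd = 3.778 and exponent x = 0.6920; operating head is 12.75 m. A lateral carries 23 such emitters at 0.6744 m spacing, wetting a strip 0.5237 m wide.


Approach: apply the emitter equation with a lateral mass balance, q = Kd*h^x; Q = n*q; rate = Q/(n*spacing*width).
Step 1 — single emitter flow (q = Kd*h^x):
  q = 3.778 * 12.75^0.6920 = 21.9925 L/hr
Step 2 — total lateral flow: Q = 23 * 21.9925 = 505.828 L/hr
Step 3 — wetted area: A = 23 * 0.6744 * 0.5237 = 8.12322 m^2
Step 4 — application rate: Q/A = 505.828/8.12322 = 62.27 mm/hr
Therefore the application rate along the lateral = 62.27 mm/hr.


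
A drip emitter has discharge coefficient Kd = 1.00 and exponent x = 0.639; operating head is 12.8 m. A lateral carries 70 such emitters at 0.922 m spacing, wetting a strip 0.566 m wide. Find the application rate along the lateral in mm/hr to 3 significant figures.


Approach: apply the emitter equation with a lateral mass balance, q = Kd*h^x; Q = n*q; rate = Q/(n*spacing*width).
Step 1 — single emitter flow (q = Kd*h^x):
  q = 1.00 * 12.8^0.639 = 5.0993 L/hr
Step 2 — total lateral flow: Q = 70 * 5.0993 = 356.95 L/hr
Step 3 — wetted area: A = 70 * 0.922 * 0.566 = 36.530 m^2
Step 4 — application rate: Q/A = 356.95/36.530 = 9.77 mm/hr
Therefore the application rate along the lateral = 9.77 mm/hr.


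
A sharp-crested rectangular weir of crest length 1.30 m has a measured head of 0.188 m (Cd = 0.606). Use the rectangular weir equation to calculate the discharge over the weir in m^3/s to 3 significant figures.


Approach: apply the rectangular weir equation, Q = (2/3)*Cd*L*sqrt(2g)*H^1.5.
Q = (2/3)*0.606*1.30*sqrt(2*9.81)*0.188^1.5 = 0.190 m^3/s
Therefore the discharge over the weir = 0.190 m^3/s.


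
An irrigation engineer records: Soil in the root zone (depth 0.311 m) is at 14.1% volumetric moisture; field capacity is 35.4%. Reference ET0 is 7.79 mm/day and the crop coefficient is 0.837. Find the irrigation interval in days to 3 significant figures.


Approach: apply soil-water budget scheduling, SMD = (FC-theta)/100*depth*1000; ETc = ET0*Kc; interval = SMD/ETc.
Step 1 — soil moisture deficit:
  SMD = (35.4 - 14.1)/100 * 0.311 * 1000 = 66.243 mm
Step 2 — daily crop ET (ETc = ET0*Kc):
  ETc = 7.79 * 0.837 = 6.5202 mm/day
Step 3 — irrigation interval (SMD/ETc):
  interval = 66.243 / 6.5202 = 10.2 days
Therefore the irrigation interval = 10.2 days.


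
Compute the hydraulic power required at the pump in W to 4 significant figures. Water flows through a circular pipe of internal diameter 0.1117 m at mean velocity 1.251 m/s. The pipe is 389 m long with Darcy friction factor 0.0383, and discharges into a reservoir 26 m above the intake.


Approach: apply continuity + Darcy-Weisbach + hydraulic power, Q = A*v; hf = f*(L/D)*(v^2/(2g)); H = static + hf; P = rho*g*Q*H.
Step 1 — flow rate (continuity, Q = A*v):
  A = pi*(0.1117/2)^2 = 0.00979933 m^2
  Q = 0.00979933 * 1.251 = 0.0122590 m^3/s
Step 2 — friction head loss (Darcy-Weisbach):
  hf = 0.0383 * (389/0.1117) * (1.251^2 / (2*9.81))
  hf = 10.6392 m
Step 3 — total head: H = 26 + 10.6392 = 36.6392 m
Step 4 — hydraulic power (P = rho*g*Q*H):
  P = 1000 * 9.81 * 0.0122590 * 36.6392 = 4406 W
Therefore the hydraulic power required at the pump = 4406 W.


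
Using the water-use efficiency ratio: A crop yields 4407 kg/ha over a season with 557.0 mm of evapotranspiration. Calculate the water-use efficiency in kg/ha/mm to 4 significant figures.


Approach: apply the water-use efficiency ratio, WUE = yield/ET.
WUE = 4407 / 557.0 = 7.912 kg/ha/mm
Therefore the water-use efficiency = 7.912 kg/ha/mm.


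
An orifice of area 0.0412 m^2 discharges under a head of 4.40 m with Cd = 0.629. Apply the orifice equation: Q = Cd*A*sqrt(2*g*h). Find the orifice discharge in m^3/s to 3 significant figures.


Q = 0.629 * 0.0412 * sqrt(2*9.81*4.40) = 0.241 m^3/s
Therefore the orifice discharge = 0.241 m^3/s.


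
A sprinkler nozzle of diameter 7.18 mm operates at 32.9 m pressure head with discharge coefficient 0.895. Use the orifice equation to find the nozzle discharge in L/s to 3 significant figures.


Approach: apply the orifice equation, Q = Cd*A*sqrt(2*g*h), A = pi*(d/2)^2.
A = pi*(7.18e-3/2)^2 = 4.0489e-05 m^2
Q = 0.895 * 4.0489e-05 * sqrt(2*9.81*32.9) * 1000 = 0.921 L/s
Therefore the nozzle discharge = 0.921 L/s.


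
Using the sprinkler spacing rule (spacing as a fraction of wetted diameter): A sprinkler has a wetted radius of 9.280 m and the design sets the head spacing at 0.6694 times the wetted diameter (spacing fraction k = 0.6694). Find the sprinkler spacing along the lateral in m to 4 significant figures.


Approach: apply the sprinkler spacing rule (spacing as a fraction of wetted diameter), S = k*(2*R).
S = 0.6694 * (2 * 9.280) = 12.42 m
Therefore the sprinkler spacing along the lateral = 12.42 m.


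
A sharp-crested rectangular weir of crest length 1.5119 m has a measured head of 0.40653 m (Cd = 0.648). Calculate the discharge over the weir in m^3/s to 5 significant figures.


Approach: apply the rectangular weir equation, Q = (2/3)*Cd*L*sqrt(2g)*H^1.5.
Q = (2/3)*0.648*1.5119*sqrt(2*9.81)*0.40653^1.5 = 0.74989 m^3/s
Therefore the discharge over the weir = 0.74989 m^3/s.


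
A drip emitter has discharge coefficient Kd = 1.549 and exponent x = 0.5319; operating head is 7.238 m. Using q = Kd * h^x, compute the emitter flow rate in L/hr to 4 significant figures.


q = 1.549 * 7.238^0.5319 = 4.439 L/hr
Therefore the emitter flow rate = 4.439 L/hr.


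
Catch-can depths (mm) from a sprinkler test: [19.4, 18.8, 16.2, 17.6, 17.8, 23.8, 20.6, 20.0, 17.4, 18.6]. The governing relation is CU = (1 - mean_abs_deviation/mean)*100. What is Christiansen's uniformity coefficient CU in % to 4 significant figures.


mean = 19.0200 mm
mean |d_i - mean| = 1.54400 mm
CU = (1 - 1.54400/19.0200)*100 = 91.88 %
Therefore Christiansen's uniformity coefficient CU = 91.88 %.


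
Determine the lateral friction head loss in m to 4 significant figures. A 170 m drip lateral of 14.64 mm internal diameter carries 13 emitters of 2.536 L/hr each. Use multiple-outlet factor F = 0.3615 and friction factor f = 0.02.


Approach: apply Darcy-Weisbach with the multiple-outlet F-factor, Q = n*q/(3600*1000) m^3/s; v = Q/A; hf = F*f*(L/D)*(v^2/(2g)).
Q = 13*2.536/(3600*1000) = 9.15778e-06 m^3/s
A = pi*(14.64e-3/2)^2 = 1.68334e-04 m^2, so v = Q/A = 0.0544024 m/s
hf = 0.3615*0.02*(170/0.01464)*(0.0544024^2/(2*9.81)) = 0.01266 m
Therefore the lateral friction head loss = 0.01266 m.


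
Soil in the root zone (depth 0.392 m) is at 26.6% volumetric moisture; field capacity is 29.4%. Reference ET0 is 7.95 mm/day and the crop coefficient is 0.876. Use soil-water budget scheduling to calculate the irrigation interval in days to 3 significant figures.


Approach: apply soil-water budget scheduling, SMD = (FC-theta)/100*depth*1000; ETc = ET0*Kc; interval = SMD/ETc.
Step 1 — soil moisture deficit:
  SMD = (29.4 - 26.6)/100 * 0.392 * 1000 = 10.976 mm
Step 2 — daily crop ET (ETc = ET0*Kc):
  ETc = 7.95 * 0.876 = 6.9642 mm/day
Step 3 — irrigation interval (SMD/ETc):
  interval = 10.976 / 6.9642 = 1.58 days
Therefore the irrigation interval = 1.58 days.


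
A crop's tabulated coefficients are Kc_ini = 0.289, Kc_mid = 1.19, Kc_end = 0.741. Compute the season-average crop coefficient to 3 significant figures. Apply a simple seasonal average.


Approach: apply a simple seasonal average, Kc_avg = (Kc_ini + Kc_mid + Kc_end)/3.
Kc_avg = (0.289 + 1.19 + 0.741)/3 = 0.740
Therefore the season-average crop coefficient = 0.740.


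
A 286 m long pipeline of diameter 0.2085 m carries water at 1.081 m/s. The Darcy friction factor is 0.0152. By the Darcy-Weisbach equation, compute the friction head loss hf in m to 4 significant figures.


Approach: apply the Darcy-Weisbach equation, hf = f*(L/D)*(v^2/(2g)).
hf = 0.0152 * (286/0.2085) * (1.081^2 / (2*9.81))
hf = 1.242 m
Therefore the friction head loss hf = 1.242 m.


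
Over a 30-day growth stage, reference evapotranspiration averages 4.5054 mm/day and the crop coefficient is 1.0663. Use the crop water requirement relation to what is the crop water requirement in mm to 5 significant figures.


Approach: apply the crop water requirement relation, CWR = ET0 * Kc * days.
CWR = 4.5054 * 1.0663 * 30 = 144.12 mm
Therefore the crop water requirement = 144.12 mm.


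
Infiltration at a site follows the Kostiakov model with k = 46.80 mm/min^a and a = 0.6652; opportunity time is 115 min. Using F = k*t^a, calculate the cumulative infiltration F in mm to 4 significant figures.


F = 46.80 * 115^0.6652 = 1099 mm
Therefore the cumulative infiltration F = 1099 mm.


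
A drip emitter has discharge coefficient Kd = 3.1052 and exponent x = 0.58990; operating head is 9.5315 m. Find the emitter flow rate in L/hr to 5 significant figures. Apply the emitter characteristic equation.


Approach: apply the emitter characteristic equation, q = Kd * h^x.
q = 3.1052 * 9.5315^0.58990 = 11.741 L/hr
Therefore the emitter flow rate = 11.741 L/hr.


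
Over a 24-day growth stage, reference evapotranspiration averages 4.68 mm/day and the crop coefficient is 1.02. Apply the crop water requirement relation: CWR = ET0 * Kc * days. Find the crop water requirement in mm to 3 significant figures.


CWR = 4.68 * 1.02 * 24 = 115 mm
Therefore the crop water requirement = 115 mm.


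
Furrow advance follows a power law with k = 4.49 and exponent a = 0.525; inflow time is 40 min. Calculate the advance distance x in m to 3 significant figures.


Approach: apply the power-law advance function, x = k*t^a.
x = 4.49 * 40^0.525 = 31.1 m
Therefore the advance distance x = 31.1 m.


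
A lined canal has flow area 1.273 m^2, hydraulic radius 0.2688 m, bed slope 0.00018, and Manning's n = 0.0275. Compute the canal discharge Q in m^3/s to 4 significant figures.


Approach: apply Manning's equation, Q = (1/n)*A*R^(2/3)*S^(1/2).
Q = (1/0.0275) * 1.273 * 0.2688^(2/3) * 0.00018^(1/2) = 0.2587 m^3/s
Therefore the canal discharge Q = 0.2587 m^3/s.


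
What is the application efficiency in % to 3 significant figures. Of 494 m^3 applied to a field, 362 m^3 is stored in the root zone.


Approach: apply the application efficiency ratio, Ea = (stored/applied)*100.
Ea = (362/494)*100 = 73.3 %
Therefore the application efficiency = 73.3 %.


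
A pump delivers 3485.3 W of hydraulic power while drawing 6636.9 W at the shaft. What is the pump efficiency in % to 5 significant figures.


Approach: apply the efficiency ratio, eta = (P_out/P_in)*100.
eta = (3485.3 / 6636.9) * 100 = 52.514 %
Therefore the pump efficiency = 52.514 %.


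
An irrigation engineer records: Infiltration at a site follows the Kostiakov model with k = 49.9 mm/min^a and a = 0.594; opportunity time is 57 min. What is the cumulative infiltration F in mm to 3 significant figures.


Approach: apply the Kostiakov infiltration equation, F = k*t^a.
F = 49.9 * 57^0.594 = 551 mm
Therefore the cumulative infiltration F = 551 mm.


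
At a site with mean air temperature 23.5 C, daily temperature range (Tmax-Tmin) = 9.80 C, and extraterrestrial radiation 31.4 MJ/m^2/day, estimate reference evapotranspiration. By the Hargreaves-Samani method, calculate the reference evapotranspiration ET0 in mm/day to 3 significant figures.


Approach: apply the Hargreaves-Samani method, ET0 = 0.0023*(Tmean+17.8)*sqrt(Tmax-Tmin)*0.408*Ra.
ET0 = 0.0023*(23.5+17.8)*sqrt(9.80)*0.408*31.4 = 3.81 mm/day
Therefore the reference evapotranspiration ET0 = 3.81 mm/day.


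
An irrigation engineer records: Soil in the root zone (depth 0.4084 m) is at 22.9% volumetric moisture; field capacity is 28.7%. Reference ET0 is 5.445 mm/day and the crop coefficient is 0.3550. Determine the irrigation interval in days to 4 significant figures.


Approach: apply soil-water budget scheduling, SMD = (FC-theta)/100*depth*1000; ETc = ET0*Kc; interval = SMD/ETc.
Step 1 — soil moisture deficit:
  SMD = (28.7 - 22.9)/100 * 0.4084 * 1000 = 23.6872 mm
Step 2 — daily crop ET (ETc = ET0*Kc):
  ETc = 5.445 * 0.3550 = 1.93298 mm/day
Step 3 — irrigation interval (SMD/ETc):
  interval = 23.6872 / 1.93298 = 12.25 days
Therefore the irrigation interval = 12.25 days.


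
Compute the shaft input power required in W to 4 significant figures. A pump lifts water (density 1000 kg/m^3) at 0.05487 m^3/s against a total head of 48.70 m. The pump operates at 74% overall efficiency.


Approach: apply hydraulic power then efficiency conversion, P = rho*g*Q*H; P_in = P/eta.
Step 1 — hydraulic power (P = rho*g*Q*H):
  P = 1000 * 9.81 * 0.05487 * 48.70 = 26214.0 W
Step 2 — input power: P_in = P/eta = 26214.0 / 0.74 = 35420 W
Therefore the shaft input power required = 35420 W.


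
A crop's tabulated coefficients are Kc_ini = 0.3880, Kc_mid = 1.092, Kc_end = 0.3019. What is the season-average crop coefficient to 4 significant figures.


Approach: apply a simple seasonal average, Kc_avg = (Kc_ini + Kc_mid + Kc_end)/3.
Kc_avg = (0.3880 + 1.092 + 0.3019)/3 = 0.5940
Therefore the season-average crop coefficient = 0.5940.


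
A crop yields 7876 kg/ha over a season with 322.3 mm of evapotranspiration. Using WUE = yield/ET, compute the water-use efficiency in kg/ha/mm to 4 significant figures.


WUE = 7876 / 322.3 = 24.44 kg/ha/mm
Therefore the water-use efficiency = 24.44 kg/ha/mm.


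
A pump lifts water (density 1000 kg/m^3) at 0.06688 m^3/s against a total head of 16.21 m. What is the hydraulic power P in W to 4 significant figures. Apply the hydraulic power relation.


Approach: apply the hydraulic power relation, P = rho*g*Q*H.
P = 1000 * 9.81 * 0.06688 * 16.21 = 10640 W
Therefore the hydraulic power P = 10640 W.


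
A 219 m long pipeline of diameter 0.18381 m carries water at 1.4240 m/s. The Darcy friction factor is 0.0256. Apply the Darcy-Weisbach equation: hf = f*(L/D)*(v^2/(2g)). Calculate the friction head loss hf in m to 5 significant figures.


hf = 0.0256 * (219/0.18381) * (1.4240^2 / (2*9.81))
hf = 3.1524 m
Therefore the friction head loss hf = 3.1524 m.


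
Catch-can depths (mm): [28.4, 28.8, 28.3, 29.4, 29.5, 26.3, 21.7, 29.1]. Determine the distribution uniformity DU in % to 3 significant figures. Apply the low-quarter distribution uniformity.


Approach: apply the low-quarter distribution uniformity, DU = (mean of lowest quarter of readings / overall mean)*100.
sorted lowest 2 of 8: [21.7, 26.3] -> mean = 24.000 mm
overall mean = 27.688 mm
DU = (24.000/27.688)*100 = 86.7 %
Therefore the distribution uniformity DU = 86.7 %.


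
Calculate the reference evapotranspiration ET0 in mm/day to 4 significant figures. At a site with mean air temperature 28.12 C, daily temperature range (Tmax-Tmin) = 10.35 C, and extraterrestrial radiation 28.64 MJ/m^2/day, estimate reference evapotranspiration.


Approach: apply the Hargreaves-Samani method, ET0 = 0.0023*(Tmean+17.8)*sqrt(Tmax-Tmin)*0.408*Ra.
ET0 = 0.0023*(28.12+17.8)*sqrt(10.35)*0.408*28.64 = 3.970 mm/day
Therefore the reference evapotranspiration ET0 = 3.970 mm/day.


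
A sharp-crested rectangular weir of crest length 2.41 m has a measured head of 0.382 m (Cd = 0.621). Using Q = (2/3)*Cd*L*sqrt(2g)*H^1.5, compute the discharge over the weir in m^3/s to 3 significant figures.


Q = (2/3)*0.621*2.41*sqrt(2*9.81)*0.382^1.5 = 1.04 m^3/s
Therefore the discharge over the weir = 1.04 m^3/s.


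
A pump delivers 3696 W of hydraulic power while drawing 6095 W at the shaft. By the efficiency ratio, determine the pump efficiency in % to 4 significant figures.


Approach: apply the efficiency ratio, eta = (P_out/P_in)*100.
eta = (3696 / 6095) * 100 = 60.64 %
Therefore the pump efficiency = 60.64 %.


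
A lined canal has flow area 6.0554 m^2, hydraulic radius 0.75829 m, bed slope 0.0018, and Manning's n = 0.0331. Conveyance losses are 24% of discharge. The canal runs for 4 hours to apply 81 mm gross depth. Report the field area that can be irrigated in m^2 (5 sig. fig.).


Approach: apply Manning's equation with a conveyance and depth budget, Q = (1/n)*A*R^(2/3)*S^(1/2); Q_field = Q*(1-loss); Area = Q_field*t/(d/1000).
Step 1 — canal discharge (Manning's equation):
  Q = (1/0.0331) * 6.0554 * 0.75829^(2/3) * 0.0018^(1/2) = 6.454184 m^3/s
Step 2 — delivered flow: Q_field = 6.454184*(1 - 24/100) = 4.905180 m^3/s
Step 3 — volume delivered: V = 4.905180 * 4*3600 = 70634.59 m^3
Step 4 — area served: A = V / (depth/1000) = 70634.59 / 0.081 = 872030 m^2
Therefore the field area that can be irrigated = 872030 m^2.
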